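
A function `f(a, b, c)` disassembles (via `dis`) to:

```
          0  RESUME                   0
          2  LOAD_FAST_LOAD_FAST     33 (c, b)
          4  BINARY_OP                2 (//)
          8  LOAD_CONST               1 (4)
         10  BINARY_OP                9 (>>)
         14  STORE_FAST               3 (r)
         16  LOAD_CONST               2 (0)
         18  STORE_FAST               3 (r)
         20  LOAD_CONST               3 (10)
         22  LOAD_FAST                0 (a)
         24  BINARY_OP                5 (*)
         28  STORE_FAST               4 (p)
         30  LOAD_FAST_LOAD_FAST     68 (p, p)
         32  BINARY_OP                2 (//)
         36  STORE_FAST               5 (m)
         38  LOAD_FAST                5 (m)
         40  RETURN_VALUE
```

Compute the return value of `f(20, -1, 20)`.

LOAD_FAST_LOAD_FAST c,b → push 20,-1. Stack: [20, -1]
BINARY_OP // → 20 // -1 = -20. Stack: [-20]
LOAD_CONST → push 4. Stack: [-20, 4]
BINARY_OP >> → -20 >> 4 = -2. Stack: [-2]
STORE_FAST r → r=-2. Stack: []
LOAD_CONST → push 0. Stack: [0]
STORE_FAST r → r=0. Stack: []
LOAD_CONST → push 10. Stack: [10]
LOAD_FAST a → push 20. Stack: [10, 20]
BINARY_OP * → 10 * 20 = 200. Stack: [200]
STORE_FAST p → p=200. Stack: []
LOAD_FAST_LOAD_FAST p,p → push 200,200. Stack: [200, 200]
BINARY_OP // → 200 // 200 = 1. Stack: [1]
STORE_FAST m → m=1. Stack: []
LOAD_FAST m → push 1. Stack: [1]
RETURN_VALUE → return 1.

1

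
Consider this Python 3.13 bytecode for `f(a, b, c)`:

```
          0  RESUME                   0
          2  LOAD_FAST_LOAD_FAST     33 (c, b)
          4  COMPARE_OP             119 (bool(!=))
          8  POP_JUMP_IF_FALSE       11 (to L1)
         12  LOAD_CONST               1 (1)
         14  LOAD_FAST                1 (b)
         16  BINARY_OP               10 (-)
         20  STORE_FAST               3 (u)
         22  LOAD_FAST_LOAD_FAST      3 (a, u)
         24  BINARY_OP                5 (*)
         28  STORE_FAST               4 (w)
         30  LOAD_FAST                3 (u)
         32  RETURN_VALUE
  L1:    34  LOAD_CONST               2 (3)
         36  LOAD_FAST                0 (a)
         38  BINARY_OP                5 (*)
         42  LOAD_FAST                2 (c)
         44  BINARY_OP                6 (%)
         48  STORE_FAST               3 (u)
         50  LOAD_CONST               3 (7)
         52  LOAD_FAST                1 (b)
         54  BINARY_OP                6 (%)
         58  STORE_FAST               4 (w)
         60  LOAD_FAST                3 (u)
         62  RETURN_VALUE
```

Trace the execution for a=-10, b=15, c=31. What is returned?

LOAD_FAST_LOAD_FAST c,b → push 31,15. Stack: [31, 15]
COMPARE_OP bool(!=) → 31 vs 15 = True. Stack: [True]
POP_JUMP_IF_FALSE → pop True; no jump. Stack: []
LOAD_CONST → push 1. Stack: [1]
LOAD_FAST b → push 15. Stack: [1, 15]
BINARY_OP - → 1 - 15 = -14. Stack: [-14]
STORE_FAST u → u=-14. Stack: []
LOAD_FAST_LOAD_FAST a,u → push -10,-14. Stack: [-10, -14]
BINARY_OP * → -10 * -14 = 140. Stack: [140]
STORE_FAST w → w=140. Stack: []
LOAD_FAST u → push -14. Stack: [-14]
RETURN_VALUE → return -14.

-14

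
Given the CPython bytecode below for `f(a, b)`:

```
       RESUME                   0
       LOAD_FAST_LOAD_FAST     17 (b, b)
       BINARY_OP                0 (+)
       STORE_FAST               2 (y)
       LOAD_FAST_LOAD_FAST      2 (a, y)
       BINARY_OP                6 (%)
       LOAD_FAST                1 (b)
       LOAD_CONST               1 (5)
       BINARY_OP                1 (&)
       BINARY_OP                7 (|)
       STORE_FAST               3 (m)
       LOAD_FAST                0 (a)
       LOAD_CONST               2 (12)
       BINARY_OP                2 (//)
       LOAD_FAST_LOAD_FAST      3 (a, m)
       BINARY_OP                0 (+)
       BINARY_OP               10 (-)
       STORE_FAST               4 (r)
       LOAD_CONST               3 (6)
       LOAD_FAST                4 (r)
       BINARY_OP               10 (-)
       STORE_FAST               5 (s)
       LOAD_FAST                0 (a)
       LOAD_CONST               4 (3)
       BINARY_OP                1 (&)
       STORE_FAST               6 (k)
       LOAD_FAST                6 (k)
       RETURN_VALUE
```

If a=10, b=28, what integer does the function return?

LOAD_FAST_LOAD_FAST b,b → push 28,28. Stack: [28, 28]
BINARY_OP + → 28 + 28 = 56. Stack: [56]
STORE_FAST y → y=56. Stack: []
LOAD_FAST_LOAD_FAST a,y → push 10,56. Stack: [10, 56]
BINARY_OP % → 10 % 56 = 10. Stack: [10]
LOAD_FAST b → push 28. Stack: [10, 28]
LOAD_CONST → push 5. Stack: [10, 28, 5]
BINARY_OP & → 28 & 5 = 4. Stack: [10, 4]
BINARY_OP | → 10 | 4 = 14. Stack: [14]
STORE_FAST m → m=14. Stack: []
LOAD_FAST a → push 10. Stack: [10]
LOAD_CONST → push 12. Stack: [10, 12]
BINARY_OP // → 10 // 12 = 0. Stack: [0]
LOAD_FAST_LOAD_FAST a,m → push 10,14. Stack: [0, 10, 14]
BINARY_OP + → 10 + 14 = 24. Stack: [0, 24]
BINARY_OP - → 0 - 24 = -24. Stack: [-24]
STORE_FAST r → r=-24. Stack: []
LOAD_CONST → push 6. Stack: [6]
LOAD_FAST r → push -24. Stack: [6, -24]
BINARY_OP - → 6 - -24 = 30. Stack: [30]
STORE_FAST s → s=30. Stack: []
LOAD_FAST a → push 10. Stack: [10]
LOAD_CONST → push 3. Stack: [10, 3]
BINARY_OP & → 10 & 3 = 2. Stack: [2]
STORE_FAST k → k=2. Stack: []
LOAD_FAST k → push 2. Stack: [2]
RETURN_VALUE → return 2.

2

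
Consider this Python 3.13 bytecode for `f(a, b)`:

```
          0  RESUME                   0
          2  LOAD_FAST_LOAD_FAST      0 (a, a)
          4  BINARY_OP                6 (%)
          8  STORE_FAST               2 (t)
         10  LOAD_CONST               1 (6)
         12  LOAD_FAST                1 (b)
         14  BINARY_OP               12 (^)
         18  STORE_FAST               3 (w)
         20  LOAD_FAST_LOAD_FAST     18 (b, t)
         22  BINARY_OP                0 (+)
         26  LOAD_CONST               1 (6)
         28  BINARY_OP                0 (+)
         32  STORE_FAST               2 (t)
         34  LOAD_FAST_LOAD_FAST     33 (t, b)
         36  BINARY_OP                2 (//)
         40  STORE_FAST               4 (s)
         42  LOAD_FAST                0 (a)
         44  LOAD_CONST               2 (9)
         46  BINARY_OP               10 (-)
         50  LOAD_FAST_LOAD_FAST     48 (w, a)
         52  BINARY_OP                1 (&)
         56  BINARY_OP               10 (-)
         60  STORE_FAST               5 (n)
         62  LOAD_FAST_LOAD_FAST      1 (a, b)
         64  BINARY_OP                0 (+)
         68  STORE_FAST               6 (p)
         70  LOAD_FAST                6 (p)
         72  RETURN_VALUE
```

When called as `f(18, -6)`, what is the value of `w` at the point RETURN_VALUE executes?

-4

LOAD_FAST_LOAD_FAST a,a → push 18,18. Stack: [18, 18]
BINARY_OP % → 18 % 18 = 0. Stack: [0]
STORE_FAST t → t=0. Stack: []
LOAD_CONST → push 6. Stack: [6]
LOAD_FAST b → push -6. Stack: [6, -6]
BINARY_OP ^ → 6 ^ -6 = -4. Stack: [-4]
STORE_FAST w → w=-4. Stack: []
LOAD_FAST_LOAD_FAST b,t → push -6,0. Stack: [-6, 0]
BINARY_OP + → -6 + 0 = -6. Stack: [-6]
LOAD_CONST → push 6. Stack: [-6, 6]
BINARY_OP + → -6 + 6 = 0. Stack: [0]
STORE_FAST t → t=0. Stack: []
LOAD_FAST_LOAD_FAST t,b → push 0,-6. Stack: [0, -6]
BINARY_OP // → 0 // -6 = 0. Stack: [0]
STORE_FAST s → s=0. Stack: []
LOAD_FAST a → push 18. Stack: [18]
LOAD_CONST → push 9. Stack: [18, 9]
BINARY_OP - → 18 - 9 = 9. Stack: [9]
LOAD_FAST_LOAD_FAST w,a → push -4,18. Stack: [9, -4, 18]
BINARY_OP & → -4 & 18 = 16. Stack: [9, 16]
BINARY_OP - → 9 - 16 = -7. Stack: [-7]
STORE_FAST n → n=-7. Stack: []
LOAD_FAST_LOAD_FAST a,b → push 18,-6. Stack: [18, -6]
BINARY_OP + → 18 + -6 = 12. Stack: [12]
STORE_FAST p → p=12. Stack: []
LOAD_FAST p → push 12. Stack: [12]
RETURN_VALUE → return 12.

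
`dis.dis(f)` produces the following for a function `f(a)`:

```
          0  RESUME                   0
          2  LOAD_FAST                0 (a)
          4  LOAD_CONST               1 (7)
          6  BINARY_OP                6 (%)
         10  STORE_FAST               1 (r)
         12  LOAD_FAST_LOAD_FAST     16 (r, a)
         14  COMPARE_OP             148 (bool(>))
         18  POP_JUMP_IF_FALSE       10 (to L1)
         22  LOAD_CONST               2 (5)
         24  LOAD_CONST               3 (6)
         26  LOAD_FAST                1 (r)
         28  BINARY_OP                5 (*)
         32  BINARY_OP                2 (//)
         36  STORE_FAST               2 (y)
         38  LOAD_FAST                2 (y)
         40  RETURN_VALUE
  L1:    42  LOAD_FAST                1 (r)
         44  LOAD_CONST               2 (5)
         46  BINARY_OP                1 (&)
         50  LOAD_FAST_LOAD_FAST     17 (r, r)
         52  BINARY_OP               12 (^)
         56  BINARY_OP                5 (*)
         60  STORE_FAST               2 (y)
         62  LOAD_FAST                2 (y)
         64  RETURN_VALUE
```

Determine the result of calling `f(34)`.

0

LOAD_FAST a → push 34. Stack: [34]
LOAD_CONST → push 7. Stack: [34, 7]
BINARY_OP % → 34 % 7 = 6. Stack: [6]
STORE_FAST r → r=6. Stack: []
LOAD_FAST_LOAD_FAST r,a → push 6,34. Stack: [6, 34]
COMPARE_OP bool(>) → 6 vs 34 = False. Stack: [False]
POP_JUMP_IF_FALSE → pop False; jump. Stack: []
LOAD_FAST r → push 6. Stack: [6]
LOAD_CONST → push 5. Stack: [6, 5]
BINARY_OP & → 6 & 5 = 4. Stack: [4]
LOAD_FAST_LOAD_FAST r,r → push 6,6. Stack: [4, 6, 6]
BINARY_OP ^ → 6 ^ 6 = 0. Stack: [4, 0]
BINARY_OP * → 4 * 0 = 0. Stack: [0]
STORE_FAST y → y=0. Stack: []
LOAD_FAST y → push 0. Stack: [0]
RETURN_VALUE → return 0.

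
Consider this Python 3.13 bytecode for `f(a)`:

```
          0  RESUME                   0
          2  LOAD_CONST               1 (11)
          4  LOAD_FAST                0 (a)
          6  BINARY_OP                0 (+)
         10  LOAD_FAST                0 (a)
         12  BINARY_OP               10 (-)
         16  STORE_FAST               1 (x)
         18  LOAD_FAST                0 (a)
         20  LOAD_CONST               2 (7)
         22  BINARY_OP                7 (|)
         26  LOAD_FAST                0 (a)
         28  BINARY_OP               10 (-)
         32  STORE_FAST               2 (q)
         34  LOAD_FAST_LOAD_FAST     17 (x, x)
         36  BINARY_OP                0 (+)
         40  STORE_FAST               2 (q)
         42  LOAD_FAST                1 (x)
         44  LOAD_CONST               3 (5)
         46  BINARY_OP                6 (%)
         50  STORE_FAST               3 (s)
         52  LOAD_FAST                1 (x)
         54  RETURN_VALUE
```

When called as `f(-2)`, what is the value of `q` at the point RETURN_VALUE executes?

22

LOAD_CONST → push 11. Stack: [11]
LOAD_FAST a → push -2. Stack: [11, -2]
BINARY_OP + → 11 + -2 = 9. Stack: [9]
LOAD_FAST a → push -2. Stack: [9, -2]
BINARY_OP - → 9 - -2 = 11. Stack: [11]
STORE_FAST x → x=11. Stack: []
LOAD_FAST a → push -2. Stack: [-2]
LOAD_CONST → push 7. Stack: [-2, 7]
BINARY_OP | → -2 | 7 = -1. Stack: [-1]
LOAD_FAST a → push -2. Stack: [-1, -2]
BINARY_OP - → -1 - -2 = 1. Stack: [1]
STORE_FAST q → q=1. Stack: []
LOAD_FAST_LOAD_FAST x,x → push 11,11. Stack: [11, 11]
BINARY_OP + → 11 + 11 = 22. Stack: [22]
STORE_FAST q → q=22. Stack: []
LOAD_FAST x → push 11. Stack: [11]
LOAD_CONST → push 5. Stack: [11, 5]
BINARY_OP % → 11 % 5 = 1. Stack: [1]
STORE_FAST s → s=1. Stack: []
LOAD_FAST x → push 11. Stack: [11]
RETURN_VALUE → return 11.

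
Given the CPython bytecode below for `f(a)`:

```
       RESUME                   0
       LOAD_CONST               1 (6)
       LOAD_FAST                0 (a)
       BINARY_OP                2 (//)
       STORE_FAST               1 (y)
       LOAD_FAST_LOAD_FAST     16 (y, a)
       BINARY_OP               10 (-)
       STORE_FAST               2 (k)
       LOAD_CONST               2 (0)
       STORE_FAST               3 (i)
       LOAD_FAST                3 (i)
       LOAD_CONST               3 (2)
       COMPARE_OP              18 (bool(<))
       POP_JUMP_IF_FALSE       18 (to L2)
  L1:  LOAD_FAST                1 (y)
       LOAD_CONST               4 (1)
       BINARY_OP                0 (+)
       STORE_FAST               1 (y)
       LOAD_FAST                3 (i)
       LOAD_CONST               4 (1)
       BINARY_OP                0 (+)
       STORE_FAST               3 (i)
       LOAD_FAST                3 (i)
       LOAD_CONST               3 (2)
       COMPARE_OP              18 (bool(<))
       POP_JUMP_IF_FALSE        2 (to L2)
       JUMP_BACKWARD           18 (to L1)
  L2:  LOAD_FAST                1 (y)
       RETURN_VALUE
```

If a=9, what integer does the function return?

2

LOAD_CONST → push 6. Stack: [6]
LOAD_FAST a → push 9. Stack: [6, 9]
BINARY_OP // → 6 // 9 = 0. Stack: [0]
STORE_FAST y → y=0. Stack: []
LOAD_FAST_LOAD_FAST y,a → push 0,9. Stack: [0, 9]
BINARY_OP - → 0 - 9 = -9. Stack: [-9]
STORE_FAST k → k=-9. Stack: []
LOAD_CONST → push 0. Stack: [0]
STORE_FAST i → i=0. Stack: []
LOAD_FAST i → push 0. Stack: [0]
LOAD_CONST → push 2. Stack: [0, 2]
COMPARE_OP bool(<) → 0 vs 2 = True. Stack: [True]
POP_JUMP_IF_FALSE → pop True; no jump. Stack: []
LOAD_FAST y → push 0. Stack: [0]
LOAD_CONST → push 1. Stack: [0, 1]
BINARY_OP + → 0 + 1 = 1. Stack: [1]
STORE_FAST y → y=1. Stack: []
LOAD_FAST i → push 0. Stack: [0]
LOAD_CONST → push 1. Stack: [0, 1]
BINARY_OP + → 0 + 1 = 1. Stack: [1]
STORE_FAST i → i=1. Stack: []
LOAD_FAST i → push 1. Stack: [1]
LOAD_CONST → push 2. Stack: [1, 2]
COMPARE_OP bool(<) → 1 vs 2 = True. Stack: [True]
POP_JUMP_IF_FALSE → pop True; no jump. Stack: []
LOAD_FAST y → push 1. Stack: [1]
LOAD_CONST → push 1. Stack: [1, 1]
BINARY_OP + → 1 + 1 = 2. Stack: [2]
STORE_FAST y → y=2. Stack: []
LOAD_FAST i → push 1. Stack: [1]
LOAD_CONST → push 1. Stack: [1, 1]
BINARY_OP + → 1 + 1 = 2. Stack: [2]
STORE_FAST i → i=2. Stack: []
LOAD_FAST i → push 2. Stack: [2]
LOAD_CONST → push 2. Stack: [2, 2]
COMPARE_OP bool(<) → 2 vs 2 = False. Stack: [False]
POP_JUMP_IF_FALSE → pop False; jump. Stack: []
LOAD_FAST y → push 2. Stack: [2]
RETURN_VALUE → return 2.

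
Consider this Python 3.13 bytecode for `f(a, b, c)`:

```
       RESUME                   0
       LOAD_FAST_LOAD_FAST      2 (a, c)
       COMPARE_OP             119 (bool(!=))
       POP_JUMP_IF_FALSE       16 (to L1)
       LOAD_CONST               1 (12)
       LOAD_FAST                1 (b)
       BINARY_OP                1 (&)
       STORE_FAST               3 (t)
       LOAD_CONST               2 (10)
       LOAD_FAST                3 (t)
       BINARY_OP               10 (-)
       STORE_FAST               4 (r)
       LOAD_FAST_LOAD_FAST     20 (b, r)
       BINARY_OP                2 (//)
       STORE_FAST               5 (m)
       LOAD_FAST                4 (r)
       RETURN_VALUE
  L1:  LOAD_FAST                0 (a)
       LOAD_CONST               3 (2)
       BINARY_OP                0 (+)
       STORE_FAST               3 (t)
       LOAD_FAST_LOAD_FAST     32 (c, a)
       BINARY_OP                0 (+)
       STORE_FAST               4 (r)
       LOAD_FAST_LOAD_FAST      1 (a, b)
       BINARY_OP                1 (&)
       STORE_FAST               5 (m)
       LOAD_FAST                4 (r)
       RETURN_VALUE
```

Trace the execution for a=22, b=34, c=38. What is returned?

10

LOAD_FAST_LOAD_FAST a,c → push 22,38. Stack: [22, 38]
COMPARE_OP bool(!=) → 22 vs 38 = True. Stack: [True]
POP_JUMP_IF_FALSE → pop True; no jump. Stack: []
LOAD_CONST → push 12. Stack: [12]
LOAD_FAST b → push 34. Stack: [12, 34]
BINARY_OP & → 12 & 34 = 0. Stack: [0]
STORE_FAST t → t=0. Stack: []
LOAD_CONST → push 10. Stack: [10]
LOAD_FAST t → push 0. Stack: [10, 0]
BINARY_OP - → 10 - 0 = 10. Stack: [10]
STORE_FAST r → r=10. Stack: []
LOAD_FAST_LOAD_FAST b,r → push 34,10. Stack: [34, 10]
BINARY_OP // → 34 // 10 = 3. Stack: [3]
STORE_FAST m → m=3. Stack: []
LOAD_FAST r → push 10. Stack: [10]
RETURN_VALUE → return 10.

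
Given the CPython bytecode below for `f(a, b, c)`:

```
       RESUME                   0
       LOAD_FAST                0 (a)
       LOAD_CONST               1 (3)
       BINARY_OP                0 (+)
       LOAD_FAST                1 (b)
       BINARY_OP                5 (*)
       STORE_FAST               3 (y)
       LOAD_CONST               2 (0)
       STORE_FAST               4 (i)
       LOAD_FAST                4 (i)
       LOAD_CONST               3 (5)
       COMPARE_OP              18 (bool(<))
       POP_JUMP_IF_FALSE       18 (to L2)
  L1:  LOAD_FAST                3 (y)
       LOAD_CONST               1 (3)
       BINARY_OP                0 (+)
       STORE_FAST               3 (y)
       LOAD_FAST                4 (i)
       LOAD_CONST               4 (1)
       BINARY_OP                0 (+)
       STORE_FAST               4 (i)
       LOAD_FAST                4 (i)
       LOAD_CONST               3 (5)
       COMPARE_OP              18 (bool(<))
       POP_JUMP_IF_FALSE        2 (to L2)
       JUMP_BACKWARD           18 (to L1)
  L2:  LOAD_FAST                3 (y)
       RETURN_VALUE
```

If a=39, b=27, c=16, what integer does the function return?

LOAD_FAST a → push 39
LOAD_CONST → push 3
BINARY_OP + → 39 + 3 = 42
LOAD_FAST b → push 27
BINARY_OP * → 42 * 27 = 1134
STORE_FAST y → y=1134
LOAD_CONST → push 0
STORE_FAST i → i=0
LOAD_FAST i → push 0
LOAD_CONST → push 5
COMPARE_OP bool(<) → 0 vs 5 = True
POP_JUMP_IF_FALSE → pop True; no jump
LOAD_FAST y → push 1134
LOAD_CONST → push 3
BINARY_OP + → 1134 + 3 = 1137
STORE_FAST y → y=1137
LOAD_FAST i → push 0
LOAD_CONST → push 1
BINARY_OP + → 0 + 1 = 1
STORE_FAST i → i=1
LOAD_FAST i → push 1
LOAD_CONST → push 5
COMPARE_OP bool(<) → 1 vs 5 = True
POP_JUMP_IF_FALSE → pop True; no jump
LOAD_FAST y → push 1137
LOAD_CONST → push 3
BINARY_OP + → 1137 + 3 = 1140
STORE_FAST y → y=1140
LOAD_FAST i → push 1
LOAD_CONST → push 1
BINARY_OP + → 1 + 1 = 2
STORE_FAST i → i=2
LOAD_FAST i → push 2
LOAD_CONST → push 5
COMPARE_OP bool(<) → 2 vs 5 = True
POP_JUMP_IF_FALSE → pop True; no jump
LOAD_FAST y → push 1140
LOAD_CONST → push 3
BINARY_OP + → 1140 + 3 = 1143
STORE_FAST y → y=1143
LOAD_FAST i → push 2
LOAD_CONST → push 1
BINARY_OP + → 2 + 1 = 3
STORE_FAST i → i=3
LOAD_FAST i → push 3
LOAD_CONST → push 5
COMPARE_OP bool(<) → 3 vs 5 = True
POP_JUMP_IF_FALSE → pop True; no jump
LOAD_FAST y → push 1143
LOAD_CONST → push 3
BINARY_OP + → 1143 + 3 = 1146
STORE_FAST y → y=1146
LOAD_FAST i → push 3
LOAD_CONST → push 1
BINARY_OP + → 3 + 1 = 4
STORE_FAST i → i=4
LOAD_FAST i → push 4
LOAD_CONST → push 5
COMPARE_OP bool(<) → 4 vs 5 = True
POP_JUMP_IF_FALSE → pop True; no jump
LOAD_FAST y → push 1146
LOAD_CONST → push 3
BINARY_OP + → 1146 + 3 = 1149
STORE_FAST y → y=1149
LOAD_FAST i → push 4
LOAD_CONST → push 1
BINARY_OP + → 4 + 1 = 5
STORE_FAST i → i=5
LOAD_FAST i → push 5
LOAD_CONST → push 5
COMPARE_OP bool(<) → 5 vs 5 = False
POP_JUMP_IF_FALSE → pop False; jump
LOAD_FAST y → push 1149
RETURN_VALUE → return 1149.

1149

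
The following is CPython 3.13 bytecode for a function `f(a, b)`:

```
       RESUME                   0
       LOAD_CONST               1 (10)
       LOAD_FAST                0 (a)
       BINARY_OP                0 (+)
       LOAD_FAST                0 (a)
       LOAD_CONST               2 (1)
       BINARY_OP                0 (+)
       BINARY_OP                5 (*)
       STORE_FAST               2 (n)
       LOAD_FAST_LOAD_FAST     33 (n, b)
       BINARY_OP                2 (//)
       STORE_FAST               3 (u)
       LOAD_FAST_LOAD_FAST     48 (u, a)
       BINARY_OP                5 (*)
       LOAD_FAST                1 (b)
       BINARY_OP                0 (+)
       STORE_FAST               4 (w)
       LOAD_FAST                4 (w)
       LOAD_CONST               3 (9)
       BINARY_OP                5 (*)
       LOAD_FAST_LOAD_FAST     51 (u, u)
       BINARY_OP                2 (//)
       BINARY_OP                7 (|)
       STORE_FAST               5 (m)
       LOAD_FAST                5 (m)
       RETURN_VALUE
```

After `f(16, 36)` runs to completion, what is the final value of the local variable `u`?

12

LOAD_CONST → push 10. Stack: [10]
LOAD_FAST a → push 16. Stack: [10, 16]
BINARY_OP + → 10 + 16 = 26. Stack: [26]
LOAD_FAST a → push 16. Stack: [26, 16]
LOAD_CONST → push 1. Stack: [26, 16, 1]
BINARY_OP + → 16 + 1 = 17. Stack: [26, 17]
BINARY_OP * → 26 * 17 = 442. Stack: [442]
STORE_FAST n → n=442. Stack: []
LOAD_FAST_LOAD_FAST n,b → push 442,36. Stack: [442, 36]
BINARY_OP // → 442 // 36 = 12. Stack: [12]
STORE_FAST u → u=12. Stack: []
LOAD_FAST_LOAD_FAST u,a → push 12,16. Stack: [12, 16]
BINARY_OP * → 12 * 16 = 192. Stack: [192]
LOAD_FAST b → push 36. Stack: [192, 36]
BINARY_OP + → 192 + 36 = 228. Stack: [228]
STORE_FAST w → w=228. Stack: []
LOAD_FAST w → push 228. Stack: [228]
LOAD_CONST → push 9. Stack: [228, 9]
BINARY_OP * → 228 * 9 = 2052. Stack: [2052]
LOAD_FAST_LOAD_FAST u,u → push 12,12. Stack: [2052, 12, 12]
BINARY_OP // → 12 // 12 = 1. Stack: [2052, 1]
BINARY_OP | → 2052 | 1 = 2053. Stack: [2053]
STORE_FAST m → m=2053. Stack: []
LOAD_FAST m → push 2053. Stack: [2053]
RETURN_VALUE → return 2053.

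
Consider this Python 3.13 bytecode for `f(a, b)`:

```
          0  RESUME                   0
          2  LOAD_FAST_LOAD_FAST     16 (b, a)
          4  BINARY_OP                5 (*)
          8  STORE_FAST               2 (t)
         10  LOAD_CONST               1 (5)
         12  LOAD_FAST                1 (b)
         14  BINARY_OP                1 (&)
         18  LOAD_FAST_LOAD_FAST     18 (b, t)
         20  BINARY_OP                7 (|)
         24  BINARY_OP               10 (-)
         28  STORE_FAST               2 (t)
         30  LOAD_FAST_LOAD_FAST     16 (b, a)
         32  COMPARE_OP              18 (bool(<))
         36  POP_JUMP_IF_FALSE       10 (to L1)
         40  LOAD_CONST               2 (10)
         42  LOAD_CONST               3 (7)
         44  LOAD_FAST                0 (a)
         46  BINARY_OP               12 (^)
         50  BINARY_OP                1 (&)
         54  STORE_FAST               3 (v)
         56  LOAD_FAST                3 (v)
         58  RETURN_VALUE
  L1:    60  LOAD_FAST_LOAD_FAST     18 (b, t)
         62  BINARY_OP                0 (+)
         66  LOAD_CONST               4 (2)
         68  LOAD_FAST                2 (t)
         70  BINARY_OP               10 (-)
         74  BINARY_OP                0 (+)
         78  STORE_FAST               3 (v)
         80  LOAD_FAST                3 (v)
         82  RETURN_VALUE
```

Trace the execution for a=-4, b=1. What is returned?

LOAD_FAST_LOAD_FAST b,a → push 1,-4. Stack: [1, -4]
BINARY_OP * → 1 * -4 = -4. Stack: [-4]
STORE_FAST t → t=-4. Stack: []
LOAD_CONST → push 5. Stack: [5]
LOAD_FAST b → push 1. Stack: [5, 1]
BINARY_OP & → 5 & 1 = 1. Stack: [1]
LOAD_FAST_LOAD_FAST b,t → push 1,-4. Stack: [1, 1, -4]
BINARY_OP | → 1 | -4 = -3. Stack: [1, -3]
BINARY_OP - → 1 - -3 = 4. Stack: [4]
STORE_FAST t → t=4. Stack: []
LOAD_FAST_LOAD_FAST b,a → push 1,-4. Stack: [1, -4]
COMPARE_OP bool(<) → 1 vs -4 = False. Stack: [False]
POP_JUMP_IF_FALSE → pop False; jump. Stack: []
LOAD_FAST_LOAD_FAST b,t → push 1,4. Stack: [1, 4]
BINARY_OP + → 1 + 4 = 5. Stack: [5]
LOAD_CONST → push 2. Stack: [5, 2]
LOAD_FAST t → push 4. Stack: [5, 2, 4]
BINARY_OP - → 2 - 4 = -2. Stack: [5, -2]
BINARY_OP + → 5 + -2 = 3. Stack: [3]
STORE_FAST v → v=3. Stack: []
LOAD_FAST v → push 3. Stack: [3]
RETURN_VALUE → return 3.

3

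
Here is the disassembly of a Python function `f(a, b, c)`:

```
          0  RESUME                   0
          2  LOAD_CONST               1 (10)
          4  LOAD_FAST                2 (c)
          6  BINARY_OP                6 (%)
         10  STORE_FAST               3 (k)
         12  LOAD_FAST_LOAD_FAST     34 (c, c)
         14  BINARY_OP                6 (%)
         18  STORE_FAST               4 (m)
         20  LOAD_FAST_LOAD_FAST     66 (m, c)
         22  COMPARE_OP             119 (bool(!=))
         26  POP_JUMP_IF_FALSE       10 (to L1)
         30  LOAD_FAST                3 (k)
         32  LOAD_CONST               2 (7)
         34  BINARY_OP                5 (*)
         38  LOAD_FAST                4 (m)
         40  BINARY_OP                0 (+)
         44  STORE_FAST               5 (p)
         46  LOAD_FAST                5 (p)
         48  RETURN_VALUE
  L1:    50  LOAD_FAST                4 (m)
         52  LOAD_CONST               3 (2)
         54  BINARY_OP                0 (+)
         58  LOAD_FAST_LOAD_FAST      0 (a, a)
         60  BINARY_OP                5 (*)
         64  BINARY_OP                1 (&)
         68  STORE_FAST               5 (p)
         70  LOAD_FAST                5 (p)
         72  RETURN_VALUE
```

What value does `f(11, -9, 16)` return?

LOAD_CONST → push 10. Stack: [10]
LOAD_FAST c → push 16. Stack: [10, 16]
BINARY_OP % → 10 % 16 = 10. Stack: [10]
STORE_FAST k → k=10. Stack: []
LOAD_FAST_LOAD_FAST c,c → push 16,16. Stack: [16, 16]
BINARY_OP % → 16 % 16 = 0. Stack: [0]
STORE_FAST m → m=0. Stack: []
LOAD_FAST_LOAD_FAST m,c → push 0,16. Stack: [0, 16]
COMPARE_OP bool(!=) → 0 vs 16 = True. Stack: [True]
POP_JUMP_IF_FALSE → pop True; no jump. Stack: []
LOAD_FAST k → push 10. Stack: [10]
LOAD_CONST → push 7. Stack: [10, 7]
BINARY_OP * → 10 * 7 = 70. Stack: [70]
LOAD_FAST m → push 0. Stack: [70, 0]
BINARY_OP + → 70 + 0 = 70. Stack: [70]
STORE_FAST p → p=70. Stack: []
LOAD_FAST p → push 70. Stack: [70]
RETURN_VALUE → return 70.

70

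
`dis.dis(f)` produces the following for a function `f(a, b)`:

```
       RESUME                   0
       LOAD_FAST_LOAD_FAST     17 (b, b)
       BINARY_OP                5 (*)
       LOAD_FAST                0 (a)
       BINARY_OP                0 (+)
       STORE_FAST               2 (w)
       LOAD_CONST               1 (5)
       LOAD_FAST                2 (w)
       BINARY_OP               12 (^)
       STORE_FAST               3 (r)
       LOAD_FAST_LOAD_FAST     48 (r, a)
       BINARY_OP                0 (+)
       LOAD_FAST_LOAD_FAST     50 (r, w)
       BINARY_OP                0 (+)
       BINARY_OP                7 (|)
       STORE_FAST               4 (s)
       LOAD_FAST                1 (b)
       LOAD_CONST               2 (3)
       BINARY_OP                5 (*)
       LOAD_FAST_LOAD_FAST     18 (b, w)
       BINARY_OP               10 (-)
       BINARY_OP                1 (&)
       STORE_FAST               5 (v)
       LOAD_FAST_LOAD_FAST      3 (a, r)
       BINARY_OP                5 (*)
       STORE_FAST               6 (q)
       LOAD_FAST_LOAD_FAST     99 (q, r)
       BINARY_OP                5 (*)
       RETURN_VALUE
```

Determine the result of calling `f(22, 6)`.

LOAD_FAST_LOAD_FAST b,b → push 6,6. Stack: [6, 6]
BINARY_OP * → 6 * 6 = 36. Stack: [36]
LOAD_FAST a → push 22. Stack: [36, 22]
BINARY_OP + → 36 + 22 = 58. Stack: [58]
STORE_FAST w → w=58. Stack: []
LOAD_CONST → push 5. Stack: [5]
LOAD_FAST w → push 58. Stack: [5, 58]
BINARY_OP ^ → 5 ^ 58 = 63. Stack: [63]
STORE_FAST r → r=63. Stack: []
LOAD_FAST_LOAD_FAST r,a → push 63,22. Stack: [63, 22]
BINARY_OP + → 63 + 22 = 85. Stack: [85]
LOAD_FAST_LOAD_FAST r,w → push 63,58. Stack: [85, 63, 58]
BINARY_OP + → 63 + 58 = 121. Stack: [85, 121]
BINARY_OP | → 85 | 121 = 125. Stack: [125]
STORE_FAST s → s=125. Stack: []
LOAD_FAST b → push 6. Stack: [6]
LOAD_CONST → push 3. Stack: [6, 3]
BINARY_OP * → 6 * 3 = 18. Stack: [18]
LOAD_FAST_LOAD_FAST b,w → push 6,58. Stack: [18, 6, 58]
BINARY_OP - → 6 - 58 = -52. Stack: [18, -52]
BINARY_OP & → 18 & -52 = 0. Stack: [0]
STORE_FAST v → v=0. Stack: []
LOAD_FAST_LOAD_FAST a,r → push 22,63. Stack: [22, 63]
BINARY_OP * → 22 * 63 = 1386. Stack: [1386]
STORE_FAST q → q=1386. Stack: []
LOAD_FAST_LOAD_FAST q,r → push 1386,63. Stack: [1386, 63]
BINARY_OP * → 1386 * 63 = 87318. Stack: [87318]
RETURN_VALUE → return 87318.

87318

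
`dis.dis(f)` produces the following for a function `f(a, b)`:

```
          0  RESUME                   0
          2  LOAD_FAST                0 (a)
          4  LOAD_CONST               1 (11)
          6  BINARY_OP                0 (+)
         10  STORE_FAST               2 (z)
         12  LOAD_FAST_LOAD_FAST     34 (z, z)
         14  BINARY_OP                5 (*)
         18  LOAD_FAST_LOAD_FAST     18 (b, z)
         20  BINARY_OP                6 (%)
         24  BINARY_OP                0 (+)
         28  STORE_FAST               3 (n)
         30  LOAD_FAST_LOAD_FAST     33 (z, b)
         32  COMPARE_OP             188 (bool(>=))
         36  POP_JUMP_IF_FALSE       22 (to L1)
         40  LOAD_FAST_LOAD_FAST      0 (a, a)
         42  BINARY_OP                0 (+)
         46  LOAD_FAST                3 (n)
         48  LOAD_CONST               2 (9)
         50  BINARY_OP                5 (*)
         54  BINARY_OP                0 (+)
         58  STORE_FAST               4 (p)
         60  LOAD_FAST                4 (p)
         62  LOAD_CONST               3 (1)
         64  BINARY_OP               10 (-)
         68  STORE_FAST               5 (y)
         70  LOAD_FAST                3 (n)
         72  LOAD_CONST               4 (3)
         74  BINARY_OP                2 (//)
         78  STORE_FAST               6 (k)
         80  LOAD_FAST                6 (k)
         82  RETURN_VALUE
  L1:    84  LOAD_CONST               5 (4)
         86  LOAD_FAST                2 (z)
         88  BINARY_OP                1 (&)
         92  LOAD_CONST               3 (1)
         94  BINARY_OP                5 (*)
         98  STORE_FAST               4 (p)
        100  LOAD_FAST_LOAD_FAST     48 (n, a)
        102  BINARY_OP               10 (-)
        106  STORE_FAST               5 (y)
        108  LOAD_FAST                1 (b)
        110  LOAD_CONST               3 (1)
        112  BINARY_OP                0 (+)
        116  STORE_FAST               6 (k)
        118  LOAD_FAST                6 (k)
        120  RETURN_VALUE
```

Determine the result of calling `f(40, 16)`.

872

LOAD_FAST a → push 40. Stack: [40]
LOAD_CONST → push 11. Stack: [40, 11]
BINARY_OP + → 40 + 11 = 51. Stack: [51]
STORE_FAST z → z=51. Stack: []
LOAD_FAST_LOAD_FAST z,z → push 51,51. Stack: [51, 51]
BINARY_OP * → 51 * 51 = 2601. Stack: [2601]
LOAD_FAST_LOAD_FAST b,z → push 16,51. Stack: [2601, 16, 51]
BINARY_OP % → 16 % 51 = 16. Stack: [2601, 16]
BINARY_OP + → 2601 + 16 = 2617. Stack: [2617]
STORE_FAST n → n=2617. Stack: []
LOAD_FAST_LOAD_FAST z,b → push 51,16. Stack: [51, 16]
COMPARE_OP bool(>=) → 51 vs 16 = True. Stack: [True]
POP_JUMP_IF_FALSE → pop True; no jump. Stack: []
LOAD_FAST_LOAD_FAST a,a → push 40,40. Stack: [40, 40]
BINARY_OP + → 40 + 40 = 80. Stack: [80]
LOAD_FAST n → push 2617. Stack: [80, 2617]
LOAD_CONST → push 9. Stack: [80, 2617, 9]
BINARY_OP * → 2617 * 9 = 23553. Stack: [80, 23553]
BINARY_OP + → 80 + 23553 = 23633. Stack: [23633]
STORE_FAST p → p=23633. Stack: []
LOAD_FAST p → push 23633. Stack: [23633]
LOAD_CONST → push 1. Stack: [23633, 1]
BINARY_OP - → 23633 - 1 = 23632. Stack: [23632]
STORE_FAST y → y=23632. Stack: []
LOAD_FAST n → push 2617. Stack: [2617]
LOAD_CONST → push 3. Stack: [2617, 3]
BINARY_OP // → 2617 // 3 = 872. Stack: [872]
STORE_FAST k → k=872. Stack: []
LOAD_FAST k → push 872. Stack: [872]
RETURN_VALUE → return 872.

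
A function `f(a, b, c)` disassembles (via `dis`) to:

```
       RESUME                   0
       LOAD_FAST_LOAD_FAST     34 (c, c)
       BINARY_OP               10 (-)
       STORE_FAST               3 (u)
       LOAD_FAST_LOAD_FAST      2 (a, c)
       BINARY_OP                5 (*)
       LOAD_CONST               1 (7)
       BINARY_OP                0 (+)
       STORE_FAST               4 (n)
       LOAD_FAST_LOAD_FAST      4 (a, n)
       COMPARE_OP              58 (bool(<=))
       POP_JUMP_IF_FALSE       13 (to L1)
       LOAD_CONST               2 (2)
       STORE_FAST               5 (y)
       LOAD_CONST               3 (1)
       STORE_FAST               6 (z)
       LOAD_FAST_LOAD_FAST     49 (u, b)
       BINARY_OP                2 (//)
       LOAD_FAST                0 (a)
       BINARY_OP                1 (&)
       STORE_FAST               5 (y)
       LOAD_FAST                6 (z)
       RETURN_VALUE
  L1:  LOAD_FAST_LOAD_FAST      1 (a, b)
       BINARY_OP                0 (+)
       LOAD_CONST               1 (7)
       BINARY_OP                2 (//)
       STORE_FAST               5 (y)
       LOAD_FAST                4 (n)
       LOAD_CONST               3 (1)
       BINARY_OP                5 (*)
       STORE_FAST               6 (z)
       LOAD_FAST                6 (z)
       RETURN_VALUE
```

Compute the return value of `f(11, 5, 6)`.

1

LOAD_FAST_LOAD_FAST c,c → push 6,6. Stack: [6, 6]
BINARY_OP - → 6 - 6 = 0. Stack: [0]
STORE_FAST u → u=0. Stack: []
LOAD_FAST_LOAD_FAST a,c → push 11,6. Stack: [11, 6]
BINARY_OP * → 11 * 6 = 66. Stack: [66]
LOAD_CONST → push 7. Stack: [66, 7]
BINARY_OP + → 66 + 7 = 73. Stack: [73]
STORE_FAST n → n=73. Stack: []
LOAD_FAST_LOAD_FAST a,n → push 11,73. Stack: [11, 73]
COMPARE_OP bool(<=) → 11 vs 73 = True. Stack: [True]
POP_JUMP_IF_FALSE → pop True; no jump. Stack: []
LOAD_CONST → push 2. Stack: [2]
STORE_FAST y → y=2. Stack: []
LOAD_CONST → push 1. Stack: [1]
STORE_FAST z → z=1. Stack: []
LOAD_FAST_LOAD_FAST u,b → push 0,5. Stack: [0, 5]
BINARY_OP // → 0 // 5 = 0. Stack: [0]
LOAD_FAST a → push 11. Stack: [0, 11]
BINARY_OP & → 0 & 11 = 0. Stack: [0]
STORE_FAST y → y=0. Stack: []
LOAD_FAST z → push 1. Stack: [1]
RETURN_VALUE → return 1.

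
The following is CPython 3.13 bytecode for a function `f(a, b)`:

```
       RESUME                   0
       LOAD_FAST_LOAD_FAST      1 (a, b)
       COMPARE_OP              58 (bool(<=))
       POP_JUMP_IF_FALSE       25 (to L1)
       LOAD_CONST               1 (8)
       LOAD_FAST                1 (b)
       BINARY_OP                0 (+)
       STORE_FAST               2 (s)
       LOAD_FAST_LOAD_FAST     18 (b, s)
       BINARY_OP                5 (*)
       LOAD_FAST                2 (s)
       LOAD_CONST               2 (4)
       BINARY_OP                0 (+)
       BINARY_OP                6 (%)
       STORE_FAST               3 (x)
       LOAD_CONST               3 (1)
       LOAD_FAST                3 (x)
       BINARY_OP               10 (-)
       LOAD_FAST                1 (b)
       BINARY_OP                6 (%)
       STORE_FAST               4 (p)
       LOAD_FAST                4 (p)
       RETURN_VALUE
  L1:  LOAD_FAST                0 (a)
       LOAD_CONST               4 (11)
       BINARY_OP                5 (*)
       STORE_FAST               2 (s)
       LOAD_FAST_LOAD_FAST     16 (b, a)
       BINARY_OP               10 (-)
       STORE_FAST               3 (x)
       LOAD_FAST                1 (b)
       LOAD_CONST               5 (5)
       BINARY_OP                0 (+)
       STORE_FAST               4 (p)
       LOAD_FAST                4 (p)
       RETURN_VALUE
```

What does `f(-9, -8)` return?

LOAD_FAST_LOAD_FAST a,b → push -9,-8. Stack: [-9, -8]
COMPARE_OP bool(<=) → -9 vs -8 = True. Stack: [True]
POP_JUMP_IF_FALSE → pop True; no jump. Stack: []
LOAD_CONST → push 8. Stack: [8]
LOAD_FAST b → push -8. Stack: [8, -8]
BINARY_OP + → 8 + -8 = 0. Stack: [0]
STORE_FAST s → s=0. Stack: []
LOAD_FAST_LOAD_FAST b,s → push -8,0. Stack: [-8, 0]
BINARY_OP * → -8 * 0 = 0. Stack: [0]
LOAD_FAST s → push 0. Stack: [0, 0]
LOAD_CONST → push 4. Stack: [0, 0, 4]
BINARY_OP + → 0 + 4 = 4. Stack: [0, 4]
BINARY_OP % → 0 % 4 = 0. Stack: [0]
STORE_FAST x → x=0. Stack: []
LOAD_CONST → push 1. Stack: [1]
LOAD_FAST x → push 0. Stack: [1, 0]
BINARY_OP - → 1 - 0 = 1. Stack: [1]
LOAD_FAST b → push -8. Stack: [1, -8]
BINARY_OP % → 1 % -8 = -7. Stack: [-7]
STORE_FAST p → p=-7. Stack: []
LOAD_FAST p → push -7. Stack: [-7]
RETURN_VALUE → return -7.

-7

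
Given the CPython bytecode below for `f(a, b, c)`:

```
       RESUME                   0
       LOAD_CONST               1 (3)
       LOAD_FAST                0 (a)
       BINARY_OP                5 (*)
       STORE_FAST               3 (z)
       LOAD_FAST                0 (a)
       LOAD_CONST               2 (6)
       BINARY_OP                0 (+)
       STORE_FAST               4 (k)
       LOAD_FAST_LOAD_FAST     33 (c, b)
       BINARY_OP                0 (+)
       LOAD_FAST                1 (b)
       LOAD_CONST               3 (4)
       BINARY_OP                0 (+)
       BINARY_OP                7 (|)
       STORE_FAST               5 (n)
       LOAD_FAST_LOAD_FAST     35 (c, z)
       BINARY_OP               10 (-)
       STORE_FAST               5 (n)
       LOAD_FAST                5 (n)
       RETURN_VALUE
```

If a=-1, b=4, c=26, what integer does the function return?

LOAD_CONST → push 3. Stack: [3]
LOAD_FAST a → push -1. Stack: [3, -1]
BINARY_OP * → 3 * -1 = -3. Stack: [-3]
STORE_FAST z → z=-3. Stack: []
LOAD_FAST a → push -1. Stack: [-1]
LOAD_CONST → push 6. Stack: [-1, 6]
BINARY_OP + → -1 + 6 = 5. Stack: [5]
STORE_FAST k → k=5. Stack: []
LOAD_FAST_LOAD_FAST c,b → push 26,4. Stack: [26, 4]
BINARY_OP + → 26 + 4 = 30. Stack: [30]
LOAD_FAST b → push 4. Stack: [30, 4]
LOAD_CONST → push 4. Stack: [30, 4, 4]
BINARY_OP + → 4 + 4 = 8. Stack: [30, 8]
BINARY_OP | → 30 | 8 = 30. Stack: [30]
STORE_FAST n → n=30. Stack: []
LOAD_FAST_LOAD_FAST c,z → push 26,-3. Stack: [26, -3]
BINARY_OP - → 26 - -3 = 29. Stack: [29]
STORE_FAST n → n=29. Stack: []
LOAD_FAST n → push 29. Stack: [29]
RETURN_VALUE → return 29.

29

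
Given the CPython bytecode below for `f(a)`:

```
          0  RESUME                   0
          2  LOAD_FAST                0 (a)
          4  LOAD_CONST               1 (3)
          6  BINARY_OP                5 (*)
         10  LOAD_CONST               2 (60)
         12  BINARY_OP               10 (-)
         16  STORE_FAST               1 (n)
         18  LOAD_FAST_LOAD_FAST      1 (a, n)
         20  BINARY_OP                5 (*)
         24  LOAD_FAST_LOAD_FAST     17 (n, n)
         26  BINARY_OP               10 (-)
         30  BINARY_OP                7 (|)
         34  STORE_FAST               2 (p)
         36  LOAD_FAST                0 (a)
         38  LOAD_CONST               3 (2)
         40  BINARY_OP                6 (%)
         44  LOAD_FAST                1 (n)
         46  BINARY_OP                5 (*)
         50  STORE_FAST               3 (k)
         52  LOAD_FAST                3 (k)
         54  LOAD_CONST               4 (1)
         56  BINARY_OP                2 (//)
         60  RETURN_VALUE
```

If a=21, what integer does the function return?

3

LOAD_FAST a → push 21. Stack: [21]
LOAD_CONST → push 3. Stack: [21, 3]
BINARY_OP * → 21 * 3 = 63. Stack: [63]
LOAD_CONST → push 60. Stack: [63, 60]
BINARY_OP - → 63 - 60 = 3. Stack: [3]
STORE_FAST n → n=3. Stack: []
LOAD_FAST_LOAD_FAST a,n → push 21,3. Stack: [21, 3]
BINARY_OP * → 21 * 3 = 63. Stack: [63]
LOAD_FAST_LOAD_FAST n,n → push 3,3. Stack: [63, 3, 3]
BINARY_OP - → 3 - 3 = 0. Stack: [63, 0]
BINARY_OP | → 63 | 0 = 63. Stack: [63]
STORE_FAST p → p=63. Stack: []
LOAD_FAST a → push 21. Stack: [21]
LOAD_CONST → push 2. Stack: [21, 2]
BINARY_OP % → 21 % 2 = 1. Stack: [1]
LOAD_FAST n → push 3. Stack: [1, 3]
BINARY_OP * → 1 * 3 = 3. Stack: [3]
STORE_FAST k → k=3. Stack: []
LOAD_FAST k → push 3. Stack: [3]
LOAD_CONST → push 1. Stack: [3, 1]
BINARY_OP // → 3 // 1 = 3. Stack: [3]
RETURN_VALUE → return 3.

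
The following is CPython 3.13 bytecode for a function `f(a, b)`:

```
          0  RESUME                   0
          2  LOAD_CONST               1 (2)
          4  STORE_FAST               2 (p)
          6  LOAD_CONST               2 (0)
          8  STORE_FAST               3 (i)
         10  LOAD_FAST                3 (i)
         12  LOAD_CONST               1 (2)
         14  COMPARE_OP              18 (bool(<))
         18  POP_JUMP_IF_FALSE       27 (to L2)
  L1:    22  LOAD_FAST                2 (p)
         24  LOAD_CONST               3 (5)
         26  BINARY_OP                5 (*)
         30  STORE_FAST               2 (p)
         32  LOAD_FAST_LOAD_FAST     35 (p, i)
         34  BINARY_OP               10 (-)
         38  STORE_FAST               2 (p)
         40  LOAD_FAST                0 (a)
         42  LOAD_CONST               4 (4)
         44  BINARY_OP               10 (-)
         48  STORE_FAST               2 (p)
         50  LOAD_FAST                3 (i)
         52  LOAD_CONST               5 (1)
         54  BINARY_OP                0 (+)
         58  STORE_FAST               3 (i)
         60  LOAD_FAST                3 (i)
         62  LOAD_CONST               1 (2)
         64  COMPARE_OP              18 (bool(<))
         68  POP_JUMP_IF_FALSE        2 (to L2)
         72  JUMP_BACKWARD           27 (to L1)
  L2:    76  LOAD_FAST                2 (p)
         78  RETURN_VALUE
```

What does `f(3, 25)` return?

LOAD_CONST → push 2. Stack: [2]
STORE_FAST p → p=2. Stack: []
LOAD_CONST → push 0. Stack: [0]
STORE_FAST i → i=0. Stack: []
LOAD_FAST i → push 0. Stack: [0]
LOAD_CONST → push 2. Stack: [0, 2]
COMPARE_OP bool(<) → 0 vs 2 = True. Stack: [True]
POP_JUMP_IF_FALSE → pop True; no jump. Stack: []
LOAD_FAST p → push 2. Stack: [2]
LOAD_CONST → push 5. Stack: [2, 5]
BINARY_OP * → 2 * 5 = 10. Stack: [10]
STORE_FAST p → p=10. Stack: []
LOAD_FAST_LOAD_FAST p,i → push 10,0. Stack: [10, 0]
BINARY_OP - → 10 - 0 = 10. Stack: [10]
STORE_FAST p → p=10. Stack: []
LOAD_FAST a → push 3. Stack: [3]
LOAD_CONST → push 4. Stack: [3, 4]
BINARY_OP - → 3 - 4 = -1. Stack: [-1]
STORE_FAST p → p=-1. Stack: []
LOAD_FAST i → push 0. Stack: [0]
LOAD_CONST → push 1. Stack: [0, 1]
BINARY_OP + → 0 + 1 = 1. Stack: [1]
STORE_FAST i → i=1. Stack: []
LOAD_FAST i → push 1. Stack: [1]
LOAD_CONST → push 2. Stack: [1, 2]
COMPARE_OP bool(<) → 1 vs 2 = True. Stack: [True]
POP_JUMP_IF_FALSE → pop True; no jump. Stack: []
LOAD_FAST p → push -1. Stack: [-1]
LOAD_CONST → push 5. Stack: [-1, 5]
BINARY_OP * → -1 * 5 = -5. Stack: [-5]
STORE_FAST p → p=-5. Stack: []
LOAD_FAST_LOAD_FAST p,i → push -5,1. Stack: [-5, 1]
BINARY_OP - → -5 - 1 = -6. Stack: [-6]
STORE_FAST p → p=-6. Stack: []
LOAD_FAST a → push 3. Stack: [3]
LOAD_CONST → push 4. Stack: [3, 4]
BINARY_OP - → 3 - 4 = -1. Stack: [-1]
STORE_FAST p → p=-1. Stack: []
LOAD_FAST i → push 1. Stack: [1]
LOAD_CONST → push 1. Stack: [1, 1]
BINARY_OP + → 1 + 1 = 2. Stack: [2]
STORE_FAST i → i=2. Stack: []
LOAD_FAST i → push 2. Stack: [2]
LOAD_CONST → push 2. Stack: [2, 2]
COMPARE_OP bool(<) → 2 vs 2 = False. Stack: [False]
POP_JUMP_IF_FALSE → pop False; jump. Stack: []
LOAD_FAST p → push -1. Stack: [-1]
RETURN_VALUE → return -1.

-1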